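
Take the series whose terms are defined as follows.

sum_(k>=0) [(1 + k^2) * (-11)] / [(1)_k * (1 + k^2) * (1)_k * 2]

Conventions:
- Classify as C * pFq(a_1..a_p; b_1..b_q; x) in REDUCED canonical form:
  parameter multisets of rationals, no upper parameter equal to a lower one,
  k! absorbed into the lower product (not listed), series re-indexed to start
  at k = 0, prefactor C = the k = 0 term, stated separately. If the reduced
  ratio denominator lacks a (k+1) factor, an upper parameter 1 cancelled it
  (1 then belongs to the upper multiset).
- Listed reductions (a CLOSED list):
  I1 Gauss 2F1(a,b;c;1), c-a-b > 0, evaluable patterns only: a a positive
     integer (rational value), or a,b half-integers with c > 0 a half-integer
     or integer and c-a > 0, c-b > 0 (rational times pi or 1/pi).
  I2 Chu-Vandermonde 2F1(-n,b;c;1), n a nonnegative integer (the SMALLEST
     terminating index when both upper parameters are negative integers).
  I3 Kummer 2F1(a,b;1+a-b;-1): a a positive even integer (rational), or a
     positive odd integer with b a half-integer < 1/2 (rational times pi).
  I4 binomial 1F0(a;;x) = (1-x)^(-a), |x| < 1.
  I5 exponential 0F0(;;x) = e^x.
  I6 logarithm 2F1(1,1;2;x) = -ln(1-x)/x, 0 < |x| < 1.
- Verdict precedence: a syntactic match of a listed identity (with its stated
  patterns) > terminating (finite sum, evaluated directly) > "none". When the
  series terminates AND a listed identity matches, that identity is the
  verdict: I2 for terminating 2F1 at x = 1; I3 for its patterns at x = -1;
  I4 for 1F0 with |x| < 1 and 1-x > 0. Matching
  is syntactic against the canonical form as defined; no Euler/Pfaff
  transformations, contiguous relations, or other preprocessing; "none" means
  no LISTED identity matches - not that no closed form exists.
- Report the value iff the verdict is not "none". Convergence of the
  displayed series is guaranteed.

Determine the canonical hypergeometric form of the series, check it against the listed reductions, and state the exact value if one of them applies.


Classification (C = -11/2): 0F1 with upper {-}, lower {1}, argument x = 1. Verdict: none here - no I1-I6 shape fits x = 1 with lower {1}.

The tell: from the first term -11/2: the constant factors (prefactor -11/2) combine into one prefactor.
Consecutive-term ratio: r(k) = 1 * 1 / [(k+1) (k+1)] - rational in k. x = 1; t_0 = -11/2; negate the roots.


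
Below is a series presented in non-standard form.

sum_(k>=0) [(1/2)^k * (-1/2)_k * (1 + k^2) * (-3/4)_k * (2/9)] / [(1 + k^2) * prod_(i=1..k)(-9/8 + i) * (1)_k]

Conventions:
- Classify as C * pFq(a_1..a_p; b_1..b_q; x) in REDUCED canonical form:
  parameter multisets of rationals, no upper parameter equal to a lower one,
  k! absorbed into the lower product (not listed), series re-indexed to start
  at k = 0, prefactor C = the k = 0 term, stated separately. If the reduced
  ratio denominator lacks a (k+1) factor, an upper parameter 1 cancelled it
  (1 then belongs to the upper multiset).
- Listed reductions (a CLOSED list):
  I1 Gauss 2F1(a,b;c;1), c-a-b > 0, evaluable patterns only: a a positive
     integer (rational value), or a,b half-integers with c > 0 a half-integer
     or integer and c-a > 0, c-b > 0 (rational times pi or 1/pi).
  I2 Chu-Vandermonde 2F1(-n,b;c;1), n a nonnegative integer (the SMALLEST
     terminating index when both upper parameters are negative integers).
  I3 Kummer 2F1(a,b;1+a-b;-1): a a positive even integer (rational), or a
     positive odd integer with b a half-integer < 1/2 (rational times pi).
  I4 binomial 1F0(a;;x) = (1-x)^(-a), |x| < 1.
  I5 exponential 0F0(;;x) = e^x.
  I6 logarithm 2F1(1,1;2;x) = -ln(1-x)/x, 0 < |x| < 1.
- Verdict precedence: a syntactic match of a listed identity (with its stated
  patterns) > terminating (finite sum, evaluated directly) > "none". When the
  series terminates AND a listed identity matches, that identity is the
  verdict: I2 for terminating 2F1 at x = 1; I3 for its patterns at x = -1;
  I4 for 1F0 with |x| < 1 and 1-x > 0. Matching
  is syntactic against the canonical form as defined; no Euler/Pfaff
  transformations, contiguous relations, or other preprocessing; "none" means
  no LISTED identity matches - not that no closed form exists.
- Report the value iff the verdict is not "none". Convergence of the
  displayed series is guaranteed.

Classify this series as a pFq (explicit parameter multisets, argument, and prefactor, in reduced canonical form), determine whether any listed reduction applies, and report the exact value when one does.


Classification (C = 2/9): 2F1 with upper {-3/4, -1/2}, lower {-1/8}, argument x = 1/2. Verdict: no listed reduction: x = 1/2 and upper {-3/4, -1/2} fail every I1-I6 pattern.

Key step: x = (1/2) and the lower running product (C = 2/9) is a rising factorial.
Adjacent-term ratio: r(k) = (1/2) * (k-3/4) (k-1/2) / [(k-1/8) (k+1)] - rational in k, leading ratio (1/2); with t_0 = 2/9, classification follows.


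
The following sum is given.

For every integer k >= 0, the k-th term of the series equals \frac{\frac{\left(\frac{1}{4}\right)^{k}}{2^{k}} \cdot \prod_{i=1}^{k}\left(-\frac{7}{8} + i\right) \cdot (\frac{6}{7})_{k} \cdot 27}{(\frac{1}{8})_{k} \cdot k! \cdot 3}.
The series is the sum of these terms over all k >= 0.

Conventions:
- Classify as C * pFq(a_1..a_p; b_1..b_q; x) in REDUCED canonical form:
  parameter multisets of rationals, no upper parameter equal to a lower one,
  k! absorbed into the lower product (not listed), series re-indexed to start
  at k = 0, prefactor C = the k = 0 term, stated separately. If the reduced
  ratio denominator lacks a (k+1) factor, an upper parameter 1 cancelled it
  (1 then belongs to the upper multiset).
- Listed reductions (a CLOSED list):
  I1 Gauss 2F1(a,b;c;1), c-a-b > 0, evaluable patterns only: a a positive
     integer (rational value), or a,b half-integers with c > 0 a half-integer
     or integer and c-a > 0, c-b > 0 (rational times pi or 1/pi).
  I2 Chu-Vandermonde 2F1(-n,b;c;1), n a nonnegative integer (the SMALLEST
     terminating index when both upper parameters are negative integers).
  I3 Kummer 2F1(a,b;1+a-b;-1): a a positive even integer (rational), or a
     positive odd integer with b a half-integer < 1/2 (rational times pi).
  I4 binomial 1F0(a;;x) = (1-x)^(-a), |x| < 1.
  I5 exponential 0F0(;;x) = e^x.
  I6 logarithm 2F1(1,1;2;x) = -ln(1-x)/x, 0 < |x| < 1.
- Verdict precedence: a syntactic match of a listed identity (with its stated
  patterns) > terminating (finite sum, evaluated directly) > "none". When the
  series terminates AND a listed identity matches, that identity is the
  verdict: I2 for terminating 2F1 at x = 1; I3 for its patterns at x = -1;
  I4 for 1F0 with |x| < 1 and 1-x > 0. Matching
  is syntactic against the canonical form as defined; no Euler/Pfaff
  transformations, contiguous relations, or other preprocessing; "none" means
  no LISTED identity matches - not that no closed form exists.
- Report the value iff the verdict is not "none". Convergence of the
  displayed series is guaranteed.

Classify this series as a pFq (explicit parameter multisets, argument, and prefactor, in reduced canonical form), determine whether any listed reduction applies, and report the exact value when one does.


With C = 9: the canonical form is 1F0(\frac{6}{7}; -; \frac{1}{8}). Verdict: this is binomial (I4) (the 1F0 binomial series: exponent -6/7, x = \frac{1}{8}). Hence: 9 \cdot \left(\frac{7}{8}\right)^{-\frac{6}{7}}.

Key observation: t_0 = 9 here, and the constant factors (C = 9, x = 1/8) combine into one prefactor.
Adjacent-term ratio: r(k) = \frac{1}{8} * (k+\frac{6}{7}) / [(k+1)] ; factor over Q: parameters, x = \frac{1}{8}, and C = 9.


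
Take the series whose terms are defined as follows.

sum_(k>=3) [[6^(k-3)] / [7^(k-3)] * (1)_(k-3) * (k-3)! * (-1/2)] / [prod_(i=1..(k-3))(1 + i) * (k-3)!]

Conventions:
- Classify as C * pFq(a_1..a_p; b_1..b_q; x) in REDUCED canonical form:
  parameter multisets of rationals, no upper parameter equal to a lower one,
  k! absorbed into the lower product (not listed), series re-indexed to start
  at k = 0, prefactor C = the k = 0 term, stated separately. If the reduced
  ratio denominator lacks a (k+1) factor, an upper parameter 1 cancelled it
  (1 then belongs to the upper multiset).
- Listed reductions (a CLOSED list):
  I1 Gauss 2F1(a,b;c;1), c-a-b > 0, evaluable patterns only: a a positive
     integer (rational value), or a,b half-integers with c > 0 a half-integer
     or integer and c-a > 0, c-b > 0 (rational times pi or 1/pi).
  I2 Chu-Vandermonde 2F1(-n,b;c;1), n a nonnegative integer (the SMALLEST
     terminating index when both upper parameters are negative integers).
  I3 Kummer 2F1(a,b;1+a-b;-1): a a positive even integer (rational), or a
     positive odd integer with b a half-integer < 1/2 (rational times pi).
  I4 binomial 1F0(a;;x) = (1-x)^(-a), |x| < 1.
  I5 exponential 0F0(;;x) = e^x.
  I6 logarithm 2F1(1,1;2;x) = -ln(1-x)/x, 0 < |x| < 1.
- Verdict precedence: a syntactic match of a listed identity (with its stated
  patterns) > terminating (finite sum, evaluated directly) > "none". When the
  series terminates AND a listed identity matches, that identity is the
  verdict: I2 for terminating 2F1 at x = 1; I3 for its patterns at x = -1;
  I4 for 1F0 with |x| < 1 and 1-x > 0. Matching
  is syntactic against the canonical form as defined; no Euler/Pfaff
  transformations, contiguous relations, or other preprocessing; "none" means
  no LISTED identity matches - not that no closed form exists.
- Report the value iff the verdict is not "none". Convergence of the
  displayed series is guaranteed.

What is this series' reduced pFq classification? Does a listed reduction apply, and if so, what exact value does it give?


Key step: x = (6/7) and the two geometric factors (prefactor -1/2) combine into one argument.
Term ratio: r(k) = (6/7) * (k+1) (k+1) / [(k+2) (k+1)] - rational in k. x = (6/7); t_0 = -1/2; negate the roots.

At argument 6/7: a 2F1 with upper {1, 1}, lower {2}, scaled by C = -1/2. Verdict: the logarithmic series (I6) fires (the logarithm: parameters (1,1;2), x = 6/7). Sum: (7/12) * ln(1/7).


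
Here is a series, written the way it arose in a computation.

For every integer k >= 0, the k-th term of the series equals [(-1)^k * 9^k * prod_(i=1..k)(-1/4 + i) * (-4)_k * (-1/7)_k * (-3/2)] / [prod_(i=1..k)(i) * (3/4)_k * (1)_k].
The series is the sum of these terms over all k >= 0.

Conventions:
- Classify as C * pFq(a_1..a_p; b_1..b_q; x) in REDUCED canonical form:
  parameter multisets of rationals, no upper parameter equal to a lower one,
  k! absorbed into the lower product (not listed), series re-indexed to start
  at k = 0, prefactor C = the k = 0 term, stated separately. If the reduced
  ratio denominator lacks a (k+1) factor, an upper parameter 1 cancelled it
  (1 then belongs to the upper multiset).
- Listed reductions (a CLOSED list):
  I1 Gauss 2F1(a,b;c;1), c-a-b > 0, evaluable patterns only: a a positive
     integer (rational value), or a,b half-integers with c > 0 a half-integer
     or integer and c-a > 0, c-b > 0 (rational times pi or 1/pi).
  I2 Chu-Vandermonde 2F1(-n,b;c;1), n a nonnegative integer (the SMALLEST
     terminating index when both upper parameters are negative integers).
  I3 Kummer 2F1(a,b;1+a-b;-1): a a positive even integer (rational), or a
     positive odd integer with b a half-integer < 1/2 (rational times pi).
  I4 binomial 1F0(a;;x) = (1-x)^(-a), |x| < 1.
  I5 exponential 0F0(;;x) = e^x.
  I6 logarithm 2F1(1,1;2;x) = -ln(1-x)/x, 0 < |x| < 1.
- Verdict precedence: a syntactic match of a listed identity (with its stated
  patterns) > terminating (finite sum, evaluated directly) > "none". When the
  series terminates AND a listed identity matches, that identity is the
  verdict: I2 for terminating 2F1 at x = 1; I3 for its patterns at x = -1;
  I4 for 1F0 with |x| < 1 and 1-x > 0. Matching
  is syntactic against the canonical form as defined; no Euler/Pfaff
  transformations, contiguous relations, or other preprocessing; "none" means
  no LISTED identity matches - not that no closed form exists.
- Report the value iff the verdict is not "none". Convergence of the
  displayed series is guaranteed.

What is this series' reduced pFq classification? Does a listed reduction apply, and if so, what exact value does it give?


At argument -9: a 2F1 with upper {-4, -1/7}, lower {1}, scaled by C = -3/2. Verdict: terminating. (-4)_k vanishes past k = 4, leaving a 5-term sum, computed directly. Exact value: 1159815/2401.

The tell: t_0 being -3/2, the (-1)^k factor (C = -3/2) folds into the argument's sign.
Adjacent-term ratio: r(k) = (-9) * (k-4) (k-1/7) / [(k+1) (k+1)] ; factor over Q: parameters, x = (-9), and C = -3/2.


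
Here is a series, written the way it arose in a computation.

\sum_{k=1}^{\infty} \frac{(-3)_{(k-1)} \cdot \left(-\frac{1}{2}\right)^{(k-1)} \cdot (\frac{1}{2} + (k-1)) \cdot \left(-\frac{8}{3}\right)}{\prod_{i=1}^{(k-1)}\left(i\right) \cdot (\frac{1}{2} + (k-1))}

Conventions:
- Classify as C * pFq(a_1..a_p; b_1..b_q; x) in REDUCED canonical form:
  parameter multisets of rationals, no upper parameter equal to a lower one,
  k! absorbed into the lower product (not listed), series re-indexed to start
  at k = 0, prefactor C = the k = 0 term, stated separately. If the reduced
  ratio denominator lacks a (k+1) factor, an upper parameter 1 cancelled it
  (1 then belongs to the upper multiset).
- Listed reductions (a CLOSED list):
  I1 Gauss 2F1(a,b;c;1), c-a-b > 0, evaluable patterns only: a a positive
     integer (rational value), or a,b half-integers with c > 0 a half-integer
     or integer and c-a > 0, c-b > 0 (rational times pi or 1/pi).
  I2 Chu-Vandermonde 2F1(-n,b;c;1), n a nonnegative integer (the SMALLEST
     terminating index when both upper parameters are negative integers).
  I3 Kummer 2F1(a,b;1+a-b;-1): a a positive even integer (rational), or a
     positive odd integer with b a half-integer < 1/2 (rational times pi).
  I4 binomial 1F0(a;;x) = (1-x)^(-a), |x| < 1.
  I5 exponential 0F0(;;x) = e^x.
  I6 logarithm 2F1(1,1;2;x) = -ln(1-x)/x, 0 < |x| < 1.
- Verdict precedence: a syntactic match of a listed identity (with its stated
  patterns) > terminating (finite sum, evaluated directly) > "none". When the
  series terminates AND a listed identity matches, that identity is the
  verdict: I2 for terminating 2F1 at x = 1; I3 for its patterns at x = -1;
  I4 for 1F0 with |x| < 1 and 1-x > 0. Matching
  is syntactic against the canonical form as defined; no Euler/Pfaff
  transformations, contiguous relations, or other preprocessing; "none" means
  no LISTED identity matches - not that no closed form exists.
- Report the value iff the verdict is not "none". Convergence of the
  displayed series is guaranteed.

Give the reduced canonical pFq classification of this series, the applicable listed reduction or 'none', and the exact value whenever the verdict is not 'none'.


This is -\frac{8}{3} * 1F0(-3; -; -\frac{1}{2}) in reduced canonical form. Verdict (x = -\frac{1}{2}): the I4 binomial reduction applies (the 1F0 binomial series: exponent 3, x = -\frac{1}{2}). Hence: -9.

The tell: t_0 = -\frac{8}{3} here, and striking the common factor k + 1/2 reduces the term (prefactor -8/3).
Consecutive-term ratio: r(k) = -\frac{1}{2} * (k-3) / [(k+1)] - rational in k. x = -\frac{1}{2}; t_0 = -\frac{8}{3}; negate the roots.


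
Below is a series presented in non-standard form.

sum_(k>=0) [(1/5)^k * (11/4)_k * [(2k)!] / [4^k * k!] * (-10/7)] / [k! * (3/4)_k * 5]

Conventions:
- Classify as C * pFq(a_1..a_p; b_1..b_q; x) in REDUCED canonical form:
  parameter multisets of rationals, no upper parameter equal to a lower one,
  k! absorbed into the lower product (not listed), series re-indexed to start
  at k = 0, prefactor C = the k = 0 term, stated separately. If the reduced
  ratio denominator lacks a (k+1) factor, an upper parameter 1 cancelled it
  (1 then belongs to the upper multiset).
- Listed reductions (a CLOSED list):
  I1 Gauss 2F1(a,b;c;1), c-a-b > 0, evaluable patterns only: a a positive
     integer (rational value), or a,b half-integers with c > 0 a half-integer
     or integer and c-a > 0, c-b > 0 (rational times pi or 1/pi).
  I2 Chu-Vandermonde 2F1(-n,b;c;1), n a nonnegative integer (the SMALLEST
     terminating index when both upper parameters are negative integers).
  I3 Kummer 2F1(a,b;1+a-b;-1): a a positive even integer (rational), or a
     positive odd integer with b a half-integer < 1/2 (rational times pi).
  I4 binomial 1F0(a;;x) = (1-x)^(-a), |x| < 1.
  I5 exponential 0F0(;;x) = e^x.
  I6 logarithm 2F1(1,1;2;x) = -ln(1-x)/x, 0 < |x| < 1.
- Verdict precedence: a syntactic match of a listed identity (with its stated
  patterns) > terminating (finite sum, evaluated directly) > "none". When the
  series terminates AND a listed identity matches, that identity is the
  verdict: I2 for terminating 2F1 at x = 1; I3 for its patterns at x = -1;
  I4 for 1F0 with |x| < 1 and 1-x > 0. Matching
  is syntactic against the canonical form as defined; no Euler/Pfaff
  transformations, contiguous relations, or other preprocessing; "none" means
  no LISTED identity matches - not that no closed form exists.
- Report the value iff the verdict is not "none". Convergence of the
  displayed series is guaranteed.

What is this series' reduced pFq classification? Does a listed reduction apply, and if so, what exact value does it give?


Prefactor -2/7, argument 1/5: 2F1 with upper {1/2, 11/4} over lower {3/4}. Verdict: none here - no I1-I6 shape fits x = 1/5 with lower {3/4}.

Key observation: x = (1/5) and the (2k)!/(4^k k!) block (prefactor -2/7) is the Pochhammer (1/2)_k.
Step ratio: r(k) = (1/5) * (k+1/2) (k+11/4) / [(k+3/4) (k+1)] - rational in k, leading ratio (1/5); with t_0 = -2/7, classification follows.


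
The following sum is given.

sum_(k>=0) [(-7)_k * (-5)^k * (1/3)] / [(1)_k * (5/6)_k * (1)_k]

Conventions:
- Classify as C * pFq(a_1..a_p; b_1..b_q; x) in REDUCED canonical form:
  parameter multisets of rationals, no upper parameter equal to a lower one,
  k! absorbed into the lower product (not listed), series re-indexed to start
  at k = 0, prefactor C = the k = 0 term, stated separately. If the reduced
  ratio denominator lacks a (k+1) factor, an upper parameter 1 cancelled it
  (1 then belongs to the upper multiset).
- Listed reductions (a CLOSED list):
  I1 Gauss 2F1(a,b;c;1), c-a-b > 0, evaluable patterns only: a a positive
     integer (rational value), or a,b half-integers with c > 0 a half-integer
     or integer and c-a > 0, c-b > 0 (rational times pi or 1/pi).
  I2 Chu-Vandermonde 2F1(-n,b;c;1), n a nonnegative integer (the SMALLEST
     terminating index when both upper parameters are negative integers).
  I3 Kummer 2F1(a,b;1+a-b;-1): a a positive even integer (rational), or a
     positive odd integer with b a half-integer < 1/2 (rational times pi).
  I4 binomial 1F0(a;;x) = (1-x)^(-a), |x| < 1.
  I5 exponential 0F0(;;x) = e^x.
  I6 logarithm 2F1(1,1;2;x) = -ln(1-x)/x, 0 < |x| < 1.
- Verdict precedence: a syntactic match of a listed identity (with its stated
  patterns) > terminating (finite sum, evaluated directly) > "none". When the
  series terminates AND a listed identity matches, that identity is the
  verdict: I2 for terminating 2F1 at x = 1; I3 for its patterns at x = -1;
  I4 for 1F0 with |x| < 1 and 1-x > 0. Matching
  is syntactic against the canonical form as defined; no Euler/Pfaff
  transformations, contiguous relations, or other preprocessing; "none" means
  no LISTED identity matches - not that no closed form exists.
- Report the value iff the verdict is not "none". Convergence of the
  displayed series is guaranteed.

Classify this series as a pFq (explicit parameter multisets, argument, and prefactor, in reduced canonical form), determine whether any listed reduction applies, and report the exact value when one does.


Structural cue: t_0 = 1/3 here, and (1)_k (C = 1/3) is k! itself.
Step ratio: r(k) = (-5) * (k-7) / [(k+5/6) (k+1) (k+1)] ; factor over Q: parameters, x = (-5), and C = 1/3.

The series (x = -5) is 1F2: upper {-7}, lower {5/6, 1}, prefactor 1/3. Verdict: terminating. With -7 upstairs the series is a 8-term polynomial sum; evaluated term by term. Exact value: 111594750263/751741683.


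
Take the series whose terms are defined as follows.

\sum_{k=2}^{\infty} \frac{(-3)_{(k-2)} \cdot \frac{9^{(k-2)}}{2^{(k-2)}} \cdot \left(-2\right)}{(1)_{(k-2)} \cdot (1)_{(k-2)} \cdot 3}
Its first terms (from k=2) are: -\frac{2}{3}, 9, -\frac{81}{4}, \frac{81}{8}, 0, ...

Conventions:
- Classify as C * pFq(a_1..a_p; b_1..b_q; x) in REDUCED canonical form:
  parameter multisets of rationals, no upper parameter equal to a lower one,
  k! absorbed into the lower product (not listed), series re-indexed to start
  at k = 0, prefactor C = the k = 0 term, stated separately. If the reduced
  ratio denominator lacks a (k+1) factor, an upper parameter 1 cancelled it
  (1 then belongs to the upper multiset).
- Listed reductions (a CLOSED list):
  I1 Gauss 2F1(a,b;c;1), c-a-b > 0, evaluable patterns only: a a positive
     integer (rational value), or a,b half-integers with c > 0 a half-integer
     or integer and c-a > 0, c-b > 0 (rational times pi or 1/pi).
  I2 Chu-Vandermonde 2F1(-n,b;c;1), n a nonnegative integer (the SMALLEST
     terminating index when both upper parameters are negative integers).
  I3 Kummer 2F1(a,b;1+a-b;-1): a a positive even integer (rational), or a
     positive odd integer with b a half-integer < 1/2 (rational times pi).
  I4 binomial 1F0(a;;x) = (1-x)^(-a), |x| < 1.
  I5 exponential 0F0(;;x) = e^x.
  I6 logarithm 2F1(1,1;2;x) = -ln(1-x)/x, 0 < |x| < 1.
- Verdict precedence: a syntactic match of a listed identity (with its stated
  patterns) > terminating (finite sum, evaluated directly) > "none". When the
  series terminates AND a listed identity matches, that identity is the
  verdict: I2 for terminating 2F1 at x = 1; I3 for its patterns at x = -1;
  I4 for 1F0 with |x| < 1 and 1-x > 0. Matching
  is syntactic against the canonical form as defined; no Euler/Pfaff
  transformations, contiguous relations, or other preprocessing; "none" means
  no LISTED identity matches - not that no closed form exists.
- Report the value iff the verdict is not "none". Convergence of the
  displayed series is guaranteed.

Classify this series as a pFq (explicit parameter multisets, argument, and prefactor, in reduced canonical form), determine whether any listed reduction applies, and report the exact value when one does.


At argument \frac{9}{2}: a 1F1 with upper {-3}, lower {1}, scaled by C = -\frac{2}{3}. Verdict: terminating - upper -3 stops the sum at k = 3; the 4 terms are added exactly. Value: -\frac{43}{24}.

Key observation: t_0 being -\frac{2}{3}, the two geometric factors (C = -2/3, x = 9/2) combine into one argument.
Ratio: r(k) = \frac{9}{2} * (k-3) / [(k+1) (k+1)] - poly over poly, x = \frac{9}{2} from leading terms; C = -\frac{2}{3} at k = 0.


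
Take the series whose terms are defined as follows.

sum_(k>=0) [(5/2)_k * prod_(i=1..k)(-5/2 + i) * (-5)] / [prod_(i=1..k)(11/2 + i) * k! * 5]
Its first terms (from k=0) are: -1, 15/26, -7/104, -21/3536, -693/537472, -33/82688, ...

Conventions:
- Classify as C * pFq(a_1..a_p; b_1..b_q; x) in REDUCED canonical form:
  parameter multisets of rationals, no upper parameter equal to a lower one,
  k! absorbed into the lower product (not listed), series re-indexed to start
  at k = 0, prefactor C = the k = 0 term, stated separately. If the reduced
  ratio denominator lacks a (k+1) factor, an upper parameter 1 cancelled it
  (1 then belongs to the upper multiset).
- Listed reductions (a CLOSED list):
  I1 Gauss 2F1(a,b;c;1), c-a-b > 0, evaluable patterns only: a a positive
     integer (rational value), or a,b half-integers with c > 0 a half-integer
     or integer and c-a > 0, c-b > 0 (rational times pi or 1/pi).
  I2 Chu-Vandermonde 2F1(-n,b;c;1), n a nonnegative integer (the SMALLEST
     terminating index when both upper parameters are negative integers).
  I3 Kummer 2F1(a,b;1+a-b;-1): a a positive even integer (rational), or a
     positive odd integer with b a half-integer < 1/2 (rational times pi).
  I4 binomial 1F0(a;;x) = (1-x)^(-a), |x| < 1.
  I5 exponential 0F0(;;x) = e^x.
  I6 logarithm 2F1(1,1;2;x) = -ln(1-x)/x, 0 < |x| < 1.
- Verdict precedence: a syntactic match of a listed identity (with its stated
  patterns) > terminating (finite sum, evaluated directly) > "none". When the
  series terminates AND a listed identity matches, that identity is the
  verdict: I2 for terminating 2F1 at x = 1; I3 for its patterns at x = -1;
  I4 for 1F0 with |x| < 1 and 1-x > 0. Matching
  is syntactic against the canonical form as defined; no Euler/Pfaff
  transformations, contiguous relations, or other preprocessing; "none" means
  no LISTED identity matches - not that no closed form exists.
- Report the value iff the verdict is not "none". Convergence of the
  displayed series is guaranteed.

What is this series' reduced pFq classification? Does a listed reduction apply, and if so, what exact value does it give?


With C = -1: the canonical form is 2F1(-3/2, 5/2; 13/2; 1). Verdict: Gauss's theorem I1 (half-integer case) fires (x = 1; upper {-3/2, 5/2} half-integers, c = 13/2 in the evaluable pattern). Value: (-10395/65536) * pi.

First insight: from the first term -1: the constant factors (C = -1) combine into one prefactor.
Adjacent-term ratio: r(k) = 1 * (k-3/2) (k+5/2) / [(k+13/2) (k+1)] - rational; roots negated = parameters, x = 1, C = -1.


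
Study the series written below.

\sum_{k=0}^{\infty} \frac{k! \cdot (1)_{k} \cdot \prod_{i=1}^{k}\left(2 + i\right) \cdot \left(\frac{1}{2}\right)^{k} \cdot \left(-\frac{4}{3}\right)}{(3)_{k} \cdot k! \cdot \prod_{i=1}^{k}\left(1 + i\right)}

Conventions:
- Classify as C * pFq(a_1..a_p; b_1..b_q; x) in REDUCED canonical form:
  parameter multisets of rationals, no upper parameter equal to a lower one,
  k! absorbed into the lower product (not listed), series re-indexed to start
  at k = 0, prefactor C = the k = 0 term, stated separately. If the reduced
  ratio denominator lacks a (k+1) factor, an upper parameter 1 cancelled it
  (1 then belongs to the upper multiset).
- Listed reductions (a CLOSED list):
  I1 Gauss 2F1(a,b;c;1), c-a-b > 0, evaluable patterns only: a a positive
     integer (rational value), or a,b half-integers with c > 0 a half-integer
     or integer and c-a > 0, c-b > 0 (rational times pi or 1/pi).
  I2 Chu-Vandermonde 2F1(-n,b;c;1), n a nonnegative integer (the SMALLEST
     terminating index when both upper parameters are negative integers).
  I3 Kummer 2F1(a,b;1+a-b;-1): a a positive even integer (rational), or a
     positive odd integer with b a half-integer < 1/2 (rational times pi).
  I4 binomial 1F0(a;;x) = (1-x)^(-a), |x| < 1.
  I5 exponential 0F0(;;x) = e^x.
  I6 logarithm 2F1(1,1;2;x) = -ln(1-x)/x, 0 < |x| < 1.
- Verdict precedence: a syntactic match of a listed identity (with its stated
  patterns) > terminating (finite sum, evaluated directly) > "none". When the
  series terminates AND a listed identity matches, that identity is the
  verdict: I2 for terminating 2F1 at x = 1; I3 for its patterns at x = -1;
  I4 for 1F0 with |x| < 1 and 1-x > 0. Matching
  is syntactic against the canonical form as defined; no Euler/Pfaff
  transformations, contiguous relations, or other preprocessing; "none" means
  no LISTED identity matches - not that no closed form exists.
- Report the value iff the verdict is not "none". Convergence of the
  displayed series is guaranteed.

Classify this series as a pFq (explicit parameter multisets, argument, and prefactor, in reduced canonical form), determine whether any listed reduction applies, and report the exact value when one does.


This is -\frac{4}{3} * 2F1(1, 1; 2; \frac{1}{2}) in reduced canonical form. Verdict: logarithm (I6) matches (the logarithm: parameters (1,1;2), x = \frac{1}{2}). Exact value: \frac{8}{3} \cdot \ln\left(\frac{1}{2}\right).

Structural cue: from the first term -\frac{4}{3}: the factorial ratio (C = -4/3, x = 1/2) (k+a-1)!/(a-1)! is a rising factorial (a)_k.
Consecutive-term ratio: r(k) = \frac{1}{2} * (k+1) (k+1) / [(k+2) (k+1)] - poly over poly, x = \frac{1}{2} from leading terms; C = -\frac{4}{3} at k = 0.


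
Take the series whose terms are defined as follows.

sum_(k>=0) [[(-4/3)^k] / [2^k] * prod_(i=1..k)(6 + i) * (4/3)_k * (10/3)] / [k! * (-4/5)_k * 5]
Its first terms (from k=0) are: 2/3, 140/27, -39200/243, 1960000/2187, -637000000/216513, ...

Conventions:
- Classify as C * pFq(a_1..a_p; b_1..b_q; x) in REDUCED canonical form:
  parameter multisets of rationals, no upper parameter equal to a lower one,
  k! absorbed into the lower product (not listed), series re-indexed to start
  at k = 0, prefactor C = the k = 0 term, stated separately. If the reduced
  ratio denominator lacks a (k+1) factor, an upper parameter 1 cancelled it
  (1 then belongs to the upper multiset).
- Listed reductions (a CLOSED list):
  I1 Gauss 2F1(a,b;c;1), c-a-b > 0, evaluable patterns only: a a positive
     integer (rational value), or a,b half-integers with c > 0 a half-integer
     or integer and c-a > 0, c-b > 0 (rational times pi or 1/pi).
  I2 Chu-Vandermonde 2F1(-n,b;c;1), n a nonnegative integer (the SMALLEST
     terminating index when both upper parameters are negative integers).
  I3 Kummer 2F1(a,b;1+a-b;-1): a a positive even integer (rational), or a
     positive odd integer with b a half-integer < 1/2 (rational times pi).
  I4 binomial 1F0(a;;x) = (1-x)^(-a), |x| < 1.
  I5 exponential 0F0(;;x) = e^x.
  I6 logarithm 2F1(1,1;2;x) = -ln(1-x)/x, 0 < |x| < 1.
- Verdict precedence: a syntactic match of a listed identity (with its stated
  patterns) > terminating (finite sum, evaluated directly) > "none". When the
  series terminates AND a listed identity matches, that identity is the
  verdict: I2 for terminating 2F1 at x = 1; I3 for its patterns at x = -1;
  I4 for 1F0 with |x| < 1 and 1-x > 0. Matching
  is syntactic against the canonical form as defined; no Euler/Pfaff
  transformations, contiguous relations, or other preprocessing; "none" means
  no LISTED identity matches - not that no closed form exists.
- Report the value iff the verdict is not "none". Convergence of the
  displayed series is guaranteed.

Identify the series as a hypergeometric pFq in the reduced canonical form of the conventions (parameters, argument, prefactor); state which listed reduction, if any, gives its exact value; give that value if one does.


At argument -2/3: a 2F1 with upper {4/3, 7}, lower {-4/5}, scaled by C = 2/3. Verdict: none - this 2F1 at x = -2/3 matches no listed pattern, and upper {4/3, 7} holds no stopper.

The tell: x = (-2/3) and the two k-th powers (C = 2/3, x = -2/3) combine into one argument.
Step ratio: r(k) = (-2/3) * (k+4/3) (k+7) / [(k-4/5) (k+1)] - rational in k. x = (-2/3); t_0 = 2/3; negate the roots.


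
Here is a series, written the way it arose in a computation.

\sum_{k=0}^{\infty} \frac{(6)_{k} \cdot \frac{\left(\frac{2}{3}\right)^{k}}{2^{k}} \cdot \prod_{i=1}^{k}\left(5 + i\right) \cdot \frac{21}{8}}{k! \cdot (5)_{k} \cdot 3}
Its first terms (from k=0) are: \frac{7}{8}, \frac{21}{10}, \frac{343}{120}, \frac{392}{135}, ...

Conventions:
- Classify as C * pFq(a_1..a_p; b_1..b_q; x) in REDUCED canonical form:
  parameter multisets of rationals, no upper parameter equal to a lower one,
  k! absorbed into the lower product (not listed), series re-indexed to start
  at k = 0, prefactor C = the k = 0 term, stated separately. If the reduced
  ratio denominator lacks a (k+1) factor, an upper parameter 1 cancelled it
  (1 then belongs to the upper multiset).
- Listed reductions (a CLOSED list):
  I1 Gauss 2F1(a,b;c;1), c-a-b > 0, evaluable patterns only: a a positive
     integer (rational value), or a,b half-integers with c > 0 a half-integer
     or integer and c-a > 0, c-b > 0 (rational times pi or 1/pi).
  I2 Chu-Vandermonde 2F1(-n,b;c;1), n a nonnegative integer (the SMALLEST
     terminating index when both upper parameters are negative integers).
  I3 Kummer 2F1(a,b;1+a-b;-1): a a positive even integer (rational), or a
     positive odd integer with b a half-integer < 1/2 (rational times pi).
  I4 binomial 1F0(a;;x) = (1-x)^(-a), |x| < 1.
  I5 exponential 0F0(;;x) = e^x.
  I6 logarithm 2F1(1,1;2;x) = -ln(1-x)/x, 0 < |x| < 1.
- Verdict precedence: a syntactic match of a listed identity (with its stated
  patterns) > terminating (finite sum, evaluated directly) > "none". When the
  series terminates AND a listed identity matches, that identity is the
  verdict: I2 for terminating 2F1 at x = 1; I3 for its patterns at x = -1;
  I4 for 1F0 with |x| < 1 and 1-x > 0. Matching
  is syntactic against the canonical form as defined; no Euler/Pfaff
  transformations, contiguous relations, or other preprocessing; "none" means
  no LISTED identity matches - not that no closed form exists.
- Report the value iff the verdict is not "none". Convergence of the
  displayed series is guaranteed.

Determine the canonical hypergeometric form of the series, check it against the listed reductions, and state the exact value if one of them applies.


Structural cue: with t_0 = \frac{7}{8}, the constant factors (C = 7/8, x = 1/3) combine into one prefactor.
Consecutive-term ratio: r(k) = \frac{1}{3} * (k+6) (k+6) / [(k+5) (k+1)] - rational in k. x = \frac{1}{3}; t_0 = \frac{7}{8}; negate the roots.

Canonical form: C = \frac{7}{8} times 2F1 with upper {6, 6}, lower {5}, x = \frac{1}{3}. Verdict: none here - no I1-I6 shape fits x = \frac{1}{3} with lower {5}.


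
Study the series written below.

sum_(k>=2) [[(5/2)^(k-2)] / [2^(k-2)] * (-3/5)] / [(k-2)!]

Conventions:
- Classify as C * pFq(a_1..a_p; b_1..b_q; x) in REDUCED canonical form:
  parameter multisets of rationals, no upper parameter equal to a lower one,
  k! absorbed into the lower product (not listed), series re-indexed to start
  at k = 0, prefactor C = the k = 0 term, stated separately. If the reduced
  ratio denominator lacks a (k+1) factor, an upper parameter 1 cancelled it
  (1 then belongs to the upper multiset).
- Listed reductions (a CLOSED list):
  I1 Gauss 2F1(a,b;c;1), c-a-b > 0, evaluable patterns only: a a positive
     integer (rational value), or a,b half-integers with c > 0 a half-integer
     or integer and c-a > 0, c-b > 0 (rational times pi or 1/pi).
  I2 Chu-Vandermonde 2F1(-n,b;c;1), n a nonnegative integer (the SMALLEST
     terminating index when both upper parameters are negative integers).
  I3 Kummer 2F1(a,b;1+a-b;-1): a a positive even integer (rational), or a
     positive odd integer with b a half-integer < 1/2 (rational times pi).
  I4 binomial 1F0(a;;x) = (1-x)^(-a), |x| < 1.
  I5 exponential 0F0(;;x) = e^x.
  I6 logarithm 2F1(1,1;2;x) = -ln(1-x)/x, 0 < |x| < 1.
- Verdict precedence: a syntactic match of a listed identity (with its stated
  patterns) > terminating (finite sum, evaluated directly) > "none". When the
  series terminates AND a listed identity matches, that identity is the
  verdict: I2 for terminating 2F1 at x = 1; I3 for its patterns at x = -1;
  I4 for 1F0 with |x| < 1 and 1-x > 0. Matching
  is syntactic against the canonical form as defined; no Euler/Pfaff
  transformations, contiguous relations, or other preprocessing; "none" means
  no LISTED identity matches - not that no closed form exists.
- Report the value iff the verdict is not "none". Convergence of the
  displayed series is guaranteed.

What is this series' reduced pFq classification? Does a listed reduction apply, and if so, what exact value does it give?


Classification (C = -3/5): 0F0 with upper {-}, lower {-}, argument x = 5/4. Verdict: this is the exponential series (I5) (the 0F0 exponential series at x = 5/4). Sum: (-3/5) * e^(5/4).

First insight: t_0 being -3/5, the two k-th powers (C = -3/5) combine into one argument.
Term ratio: r(k) = (5/4) * 1 / [(k+1)] - rational in k. x = (5/4); t_0 = -3/5; negate the roots.


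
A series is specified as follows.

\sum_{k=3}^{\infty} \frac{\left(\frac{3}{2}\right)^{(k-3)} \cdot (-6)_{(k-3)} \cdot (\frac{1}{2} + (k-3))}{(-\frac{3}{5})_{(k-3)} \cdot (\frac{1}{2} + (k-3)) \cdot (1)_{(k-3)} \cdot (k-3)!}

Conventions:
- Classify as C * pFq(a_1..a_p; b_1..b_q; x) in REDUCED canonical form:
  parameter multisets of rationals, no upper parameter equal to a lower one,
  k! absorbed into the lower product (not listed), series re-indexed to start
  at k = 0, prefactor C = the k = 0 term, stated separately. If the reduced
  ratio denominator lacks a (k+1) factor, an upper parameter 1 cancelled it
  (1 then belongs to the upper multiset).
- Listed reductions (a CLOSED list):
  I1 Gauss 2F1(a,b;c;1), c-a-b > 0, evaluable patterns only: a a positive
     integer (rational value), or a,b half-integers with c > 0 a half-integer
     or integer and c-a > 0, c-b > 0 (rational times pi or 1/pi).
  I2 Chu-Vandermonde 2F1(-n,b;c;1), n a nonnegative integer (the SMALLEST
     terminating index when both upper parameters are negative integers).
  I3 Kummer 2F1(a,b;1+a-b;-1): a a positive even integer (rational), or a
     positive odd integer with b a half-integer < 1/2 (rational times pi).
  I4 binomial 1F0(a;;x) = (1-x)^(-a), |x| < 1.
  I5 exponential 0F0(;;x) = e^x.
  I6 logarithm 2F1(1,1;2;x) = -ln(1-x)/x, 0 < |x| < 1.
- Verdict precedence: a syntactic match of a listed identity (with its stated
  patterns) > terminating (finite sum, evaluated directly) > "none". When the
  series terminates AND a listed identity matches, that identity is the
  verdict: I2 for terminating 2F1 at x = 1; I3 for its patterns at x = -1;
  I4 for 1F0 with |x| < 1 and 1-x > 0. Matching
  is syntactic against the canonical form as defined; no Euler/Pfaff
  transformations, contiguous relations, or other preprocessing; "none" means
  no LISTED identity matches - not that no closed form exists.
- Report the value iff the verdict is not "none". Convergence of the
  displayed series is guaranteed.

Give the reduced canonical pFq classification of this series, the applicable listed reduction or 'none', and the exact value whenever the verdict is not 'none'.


Canonical form: C = 1 times 1F2 with upper {-6}, lower {-\frac{3}{5}, 1}, x = \frac{3}{2}. Verdict: terminating - no listed pattern fits, but -6 in the upper list cuts the series at k = 6; direct evaluation. Its exact value is -\frac{527949629}{21446656}.

First insight: x = \frac{3}{2} and striking the common factor k + 1/2 reduces the term (prefactor 1).
Adjacent-term ratio: r(k) = \frac{3}{2} * (k-6) / [(k-\frac{3}{5}) (k+1) (k+1)] - rational; roots negated = parameters, x = \frac{3}{2}, C = 1.


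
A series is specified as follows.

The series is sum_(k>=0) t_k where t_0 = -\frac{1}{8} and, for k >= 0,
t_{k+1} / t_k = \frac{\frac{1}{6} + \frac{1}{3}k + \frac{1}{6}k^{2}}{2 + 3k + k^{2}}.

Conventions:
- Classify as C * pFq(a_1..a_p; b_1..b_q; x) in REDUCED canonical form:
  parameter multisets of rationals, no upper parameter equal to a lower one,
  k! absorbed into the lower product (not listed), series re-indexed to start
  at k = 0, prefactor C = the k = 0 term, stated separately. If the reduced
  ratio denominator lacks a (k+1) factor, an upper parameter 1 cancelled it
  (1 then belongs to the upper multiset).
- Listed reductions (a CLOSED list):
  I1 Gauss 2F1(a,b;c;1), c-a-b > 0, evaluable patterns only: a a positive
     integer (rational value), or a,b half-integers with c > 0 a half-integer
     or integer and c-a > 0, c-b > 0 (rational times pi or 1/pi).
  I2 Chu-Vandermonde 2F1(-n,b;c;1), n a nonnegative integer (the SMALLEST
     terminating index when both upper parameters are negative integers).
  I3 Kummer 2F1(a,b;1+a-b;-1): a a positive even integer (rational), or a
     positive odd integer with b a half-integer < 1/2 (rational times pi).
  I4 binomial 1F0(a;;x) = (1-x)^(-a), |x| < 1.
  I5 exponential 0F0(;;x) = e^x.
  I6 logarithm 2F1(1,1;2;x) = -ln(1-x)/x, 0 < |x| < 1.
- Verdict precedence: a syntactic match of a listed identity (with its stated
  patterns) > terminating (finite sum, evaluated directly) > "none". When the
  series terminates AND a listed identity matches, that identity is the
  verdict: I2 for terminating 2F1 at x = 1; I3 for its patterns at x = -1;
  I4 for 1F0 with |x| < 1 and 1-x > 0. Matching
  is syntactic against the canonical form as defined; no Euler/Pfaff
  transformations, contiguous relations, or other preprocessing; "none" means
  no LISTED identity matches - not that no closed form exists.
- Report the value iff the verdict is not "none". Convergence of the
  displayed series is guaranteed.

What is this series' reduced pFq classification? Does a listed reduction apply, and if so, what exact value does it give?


With C = -\frac{1}{8}: the canonical form is 2F1(1, 1; 2; \frac{1}{6}). Verdict (x = \frac{1}{6}): the logarithmic series (I6) applies (the logarithm: parameters (1,1;2), x = \frac{1}{6}). Sum: \frac{3}{4} \cdot \ln\left(\frac{5}{6}\right).

First insight: t_0 = -\frac{1}{8} here, and factor the ratio over Q (C = -1/8, x = 1/6): negated roots = parameters.
Consecutive-term ratio: r(k) = \frac{1}{6} * (k+1) (k+1) / [(k+2) (k+1)] - rational in k, leading ratio \frac{1}{6}; with t_0 = -\frac{1}{8}, classification follows.
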